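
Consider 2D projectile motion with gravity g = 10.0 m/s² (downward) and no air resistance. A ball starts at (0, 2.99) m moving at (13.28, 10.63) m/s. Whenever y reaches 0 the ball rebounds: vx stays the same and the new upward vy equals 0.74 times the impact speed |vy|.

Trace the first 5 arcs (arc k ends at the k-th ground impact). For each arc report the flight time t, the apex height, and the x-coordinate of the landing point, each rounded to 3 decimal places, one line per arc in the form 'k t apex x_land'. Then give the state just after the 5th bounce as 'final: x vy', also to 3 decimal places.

1 2.378 8.640 31.573
2 1.945 4.731 57.410
3 1.440 2.591 76.528
4 1.065 1.419 90.676
5 0.788 0.777 101.146
final: 101.146 2.917

Arc 1: start y=2.990, vy=10.630 → t=2.378, apex=8.640, x_land=31.573, impact vy=-13.145
  bounce: vy ← 0.74·13.145 = 9.727
Arc 2: start y=0.000, vy=9.727 → t=1.945, apex=4.731, x_land=57.410, impact vy=-9.727
  bounce: vy ← 0.74·9.727 = 7.198
Arc 3: start y=0.000, vy=7.198 → t=1.440, apex=2.591, x_land=76.528, impact vy=-7.198
  bounce: vy ← 0.74·7.198 = 5.327
Arc 4: start y=0.000, vy=5.327 → t=1.065, apex=1.419, x_land=90.676, impact vy=-5.327
  bounce: vy ← 0.74·5.327 = 3.942
Arc 5: start y=0.000, vy=3.942 → t=0.788, apex=0.777, x_land=101.146, impact vy=-3.942
  bounce: vy ← 0.74·3.942 = 2.917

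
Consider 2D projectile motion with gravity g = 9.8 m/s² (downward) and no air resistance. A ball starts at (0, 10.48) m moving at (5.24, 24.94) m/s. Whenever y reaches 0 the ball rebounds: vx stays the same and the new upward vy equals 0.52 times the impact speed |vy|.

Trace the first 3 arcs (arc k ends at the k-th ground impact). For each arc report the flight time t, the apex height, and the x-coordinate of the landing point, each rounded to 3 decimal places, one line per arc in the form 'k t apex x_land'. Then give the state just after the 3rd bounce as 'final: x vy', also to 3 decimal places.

1 5.480 42.215 28.716
2 3.053 11.415 44.711
3 1.587 3.087 53.029
final: 53.029 4.045

Arc 1: start y=10.480, vy=24.940 → t=5.480, apex=42.215, x_land=28.716, impact vy=-28.765
  bounce: vy ← 0.52·28.765 = 14.958
Arc 2: start y=0.000, vy=14.958 → t=3.053, apex=11.415, x_land=44.711, impact vy=-14.958
  bounce: vy ← 0.52·14.958 = 7.778
Arc 3: start y=0.000, vy=7.778 → t=1.587, apex=3.087, x_land=53.029, impact vy=-7.778
  bounce: vy ← 0.52·7.778 = 4.045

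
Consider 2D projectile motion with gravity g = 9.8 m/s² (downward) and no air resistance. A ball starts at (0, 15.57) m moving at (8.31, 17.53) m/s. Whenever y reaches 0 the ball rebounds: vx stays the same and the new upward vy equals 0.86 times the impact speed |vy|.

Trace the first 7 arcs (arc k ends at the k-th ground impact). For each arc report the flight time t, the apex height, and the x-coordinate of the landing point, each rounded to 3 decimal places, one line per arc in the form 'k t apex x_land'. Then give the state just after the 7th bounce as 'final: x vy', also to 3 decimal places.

Arc 1: start y=15.570, vy=17.530 → t=4.314, apex=31.249, x_land=35.850, impact vy=-24.748
  bounce: vy ← 0.86·24.748 = 21.283
Arc 2: start y=0.000, vy=21.283 → t=4.344, apex=23.111, x_land=71.945, impact vy=-21.283
  bounce: vy ← 0.86·21.283 = 18.304
Arc 3: start y=0.000, vy=18.304 → t=3.735, apex=17.093, x_land=102.987, impact vy=-18.304
  bounce: vy ← 0.86·18.304 = 15.741
Arc 4: start y=0.000, vy=15.741 → t=3.212, apex=12.642, x_land=129.683, impact vy=-15.741
  bounce: vy ← 0.86·15.741 = 13.537
Arc 5: start y=0.000, vy=13.537 → t=2.763, apex=9.350, x_land=152.641, impact vy=-13.537
  bounce: vy ← 0.86·13.537 = 11.642
Arc 6: start y=0.000, vy=11.642 → t=2.376, apex=6.915, x_land=172.385, impact vy=-11.642
  bounce: vy ← 0.86·11.642 = 10.012
Arc 7: start y=0.000, vy=10.012 → t=2.043, apex=5.115, x_land=189.365, impact vy=-10.012
  bounce: vy ← 0.86·10.012 = 8.611

1 4.314 31.249 35.850
2 4.344 23.111 71.945
3 3.735 17.093 102.987
4 3.212 12.642 129.683
5 2.763 9.350 152.641
6 2.376 6.915 172.385
7 2.043 5.115 189.365
final: 189.365 8.611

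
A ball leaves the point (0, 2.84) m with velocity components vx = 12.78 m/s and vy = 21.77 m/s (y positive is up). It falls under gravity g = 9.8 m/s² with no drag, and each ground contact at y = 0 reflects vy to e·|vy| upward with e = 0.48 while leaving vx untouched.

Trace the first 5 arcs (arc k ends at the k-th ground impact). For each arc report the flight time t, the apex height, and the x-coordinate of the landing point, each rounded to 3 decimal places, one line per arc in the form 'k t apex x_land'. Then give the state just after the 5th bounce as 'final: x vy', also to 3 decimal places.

Arc 1: start y=2.840, vy=21.770 → t=4.570, apex=27.020, x_land=58.401, impact vy=-23.013
  bounce: vy ← 0.48·23.013 = 11.046
Arc 2: start y=0.000, vy=11.046 → t=2.254, apex=6.225, x_land=87.211, impact vy=-11.046
  bounce: vy ← 0.48·11.046 = 5.302
Arc 3: start y=0.000, vy=5.302 → t=1.082, apex=1.434, x_land=101.040, impact vy=-5.302
  bounce: vy ← 0.48·5.302 = 2.545
Arc 4: start y=0.000, vy=2.545 → t=0.519, apex=0.330, x_land=107.678, impact vy=-2.545
  bounce: vy ← 0.48·2.545 = 1.222
Arc 5: start y=0.000, vy=1.222 → t=0.249, apex=0.076, x_land=110.864, impact vy=-1.222
  bounce: vy ← 0.48·1.222 = 0.586

1 4.570 27.020 58.401
2 2.254 6.225 87.211
3 1.082 1.434 101.040
4 0.519 0.330 107.678
5 0.249 0.076 110.864
final: 110.864 0.586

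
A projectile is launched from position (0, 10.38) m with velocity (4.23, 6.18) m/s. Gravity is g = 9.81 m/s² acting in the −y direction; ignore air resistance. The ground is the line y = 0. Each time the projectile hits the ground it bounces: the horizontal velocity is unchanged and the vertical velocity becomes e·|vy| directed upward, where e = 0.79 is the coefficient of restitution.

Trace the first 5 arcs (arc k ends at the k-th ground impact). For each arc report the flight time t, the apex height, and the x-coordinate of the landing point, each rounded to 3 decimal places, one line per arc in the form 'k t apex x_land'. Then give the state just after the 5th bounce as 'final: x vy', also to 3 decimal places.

1 2.215 12.327 9.370
2 2.505 7.693 19.965
3 1.979 4.801 28.335
4 1.563 2.996 34.948
5 1.235 1.870 40.171
final: 40.171 4.785

Arc 1: start y=10.380, vy=6.180 → t=2.215, apex=12.327, x_land=9.370, impact vy=-15.551
  bounce: vy ← 0.79·15.551 = 12.286
Arc 2: start y=0.000, vy=12.286 → t=2.505, apex=7.693, x_land=19.965, impact vy=-12.286
  bounce: vy ← 0.79·12.286 = 9.706
Arc 3: start y=0.000, vy=9.706 → t=1.979, apex=4.801, x_land=28.335, impact vy=-9.706
  bounce: vy ← 0.79·9.706 = 7.667
Arc 4: start y=0.000, vy=7.667 → t=1.563, apex=2.996, x_land=34.948, impact vy=-7.667
  bounce: vy ← 0.79·7.667 = 6.057
Arc 5: start y=0.000, vy=6.057 → t=1.235, apex=1.870, x_land=40.171, impact vy=-6.057
  bounce: vy ← 0.79·6.057 = 4.785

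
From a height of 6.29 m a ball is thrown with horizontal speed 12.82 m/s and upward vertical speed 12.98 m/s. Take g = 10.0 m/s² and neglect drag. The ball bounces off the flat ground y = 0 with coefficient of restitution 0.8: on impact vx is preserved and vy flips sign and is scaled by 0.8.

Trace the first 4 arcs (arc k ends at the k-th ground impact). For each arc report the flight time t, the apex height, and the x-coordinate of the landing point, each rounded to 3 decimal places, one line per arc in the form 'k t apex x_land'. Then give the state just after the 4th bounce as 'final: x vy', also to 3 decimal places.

1 3.013 14.714 38.633
2 2.745 9.417 73.820
3 2.196 6.027 101.970
4 1.757 3.857 124.490
final: 124.490 7.027

Arc 1: start y=6.290, vy=12.980 → t=3.013, apex=14.714, x_land=38.633, impact vy=-17.155
  bounce: vy ← 0.8·17.155 = 13.724
Arc 2: start y=0.000, vy=13.724 → t=2.745, apex=9.417, x_land=73.820, impact vy=-13.724
  bounce: vy ← 0.8·13.724 = 10.979
Arc 3: start y=0.000, vy=10.979 → t=2.196, apex=6.027, x_land=101.970, impact vy=-10.979
  bounce: vy ← 0.8·10.979 = 8.783
Arc 4: start y=0.000, vy=8.783 → t=1.757, apex=3.857, x_land=124.490, impact vy=-8.783
  bounce: vy ← 0.8·8.783 = 7.027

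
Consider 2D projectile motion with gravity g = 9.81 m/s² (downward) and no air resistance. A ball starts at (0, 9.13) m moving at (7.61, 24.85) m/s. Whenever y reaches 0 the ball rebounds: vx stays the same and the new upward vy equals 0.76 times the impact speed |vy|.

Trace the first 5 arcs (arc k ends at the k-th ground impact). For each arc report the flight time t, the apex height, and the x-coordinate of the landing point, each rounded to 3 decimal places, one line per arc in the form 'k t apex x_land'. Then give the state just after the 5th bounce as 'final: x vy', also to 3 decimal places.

1 5.410 40.604 41.172
2 4.373 23.453 74.453
3 3.324 13.546 99.747
4 2.526 7.824 118.970
5 1.920 4.519 133.579
final: 133.579 7.157

Arc 1: start y=9.130, vy=24.850 → t=5.410, apex=40.604, x_land=41.172, impact vy=-28.225
  bounce: vy ← 0.76·28.225 = 21.451
Arc 2: start y=0.000, vy=21.451 → t=4.373, apex=23.453, x_land=74.453, impact vy=-21.451
  bounce: vy ← 0.76·21.451 = 16.303
Arc 3: start y=0.000, vy=16.303 → t=3.324, apex=13.546, x_land=99.747, impact vy=-16.303
  bounce: vy ← 0.76·16.303 = 12.390
Arc 4: start y=0.000, vy=12.390 → t=2.526, apex=7.824, x_land=118.970, impact vy=-12.390
  bounce: vy ← 0.76·12.390 = 9.416
Arc 5: start y=0.000, vy=9.416 → t=1.920, apex=4.519, x_land=133.579, impact vy=-9.416
  bounce: vy ← 0.76·9.416 = 7.157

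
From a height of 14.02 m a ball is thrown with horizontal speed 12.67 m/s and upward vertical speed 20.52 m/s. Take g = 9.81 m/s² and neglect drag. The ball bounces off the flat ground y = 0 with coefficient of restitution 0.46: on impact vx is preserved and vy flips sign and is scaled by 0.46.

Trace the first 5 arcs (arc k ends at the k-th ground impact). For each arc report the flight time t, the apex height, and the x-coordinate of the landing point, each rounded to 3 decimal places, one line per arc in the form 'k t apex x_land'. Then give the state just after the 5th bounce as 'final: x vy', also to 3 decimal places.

Arc 1: start y=14.020, vy=20.520 → t=4.781, apex=35.481, x_land=60.579, impact vy=-26.385
  bounce: vy ← 0.46·26.385 = 12.137
Arc 2: start y=0.000, vy=12.137 → t=2.474, apex=7.508, x_land=91.930, impact vy=-12.137
  bounce: vy ← 0.46·12.137 = 5.583
Arc 3: start y=0.000, vy=5.583 → t=1.138, apex=1.589, x_land=106.351, impact vy=-5.583
  bounce: vy ← 0.46·5.583 = 2.568
Arc 4: start y=0.000, vy=2.568 → t=0.524, apex=0.336, x_land=112.985, impact vy=-2.568
  bounce: vy ← 0.46·2.568 = 1.181
Arc 5: start y=0.000, vy=1.181 → t=0.241, apex=0.071, x_land=116.036, impact vy=-1.181
  bounce: vy ← 0.46·1.181 = 0.543

1 4.781 35.481 60.579
2 2.474 7.508 91.930
3 1.138 1.589 106.351
4 0.524 0.336 112.985
5 0.241 0.071 116.036
final: 116.036 0.543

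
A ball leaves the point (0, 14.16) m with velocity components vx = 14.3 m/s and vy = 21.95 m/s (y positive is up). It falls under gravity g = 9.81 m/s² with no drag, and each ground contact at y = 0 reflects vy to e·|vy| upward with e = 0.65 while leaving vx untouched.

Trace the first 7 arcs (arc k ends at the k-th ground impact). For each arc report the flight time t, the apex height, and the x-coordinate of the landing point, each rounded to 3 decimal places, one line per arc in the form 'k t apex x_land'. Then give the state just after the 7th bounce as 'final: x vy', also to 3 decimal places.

Arc 1: start y=14.160, vy=21.950 → t=5.047, apex=38.717, x_land=72.172, impact vy=-27.561
  bounce: vy ← 0.65·27.561 = 17.915
Arc 2: start y=0.000, vy=17.915 → t=3.652, apex=16.358, x_land=124.401, impact vy=-17.915
  bounce: vy ← 0.65·17.915 = 11.645
Arc 3: start y=0.000, vy=11.645 → t=2.374, apex=6.911, x_land=158.350, impact vy=-11.645
  bounce: vy ← 0.65·11.645 = 7.569
Arc 4: start y=0.000, vy=7.569 → t=1.543, apex=2.920, x_land=180.416, impact vy=-7.569
  bounce: vy ← 0.65·7.569 = 4.920
Arc 5: start y=0.000, vy=4.920 → t=1.003, apex=1.234, x_land=194.760, impact vy=-4.920
  bounce: vy ← 0.65·4.920 = 3.198
Arc 6: start y=0.000, vy=3.198 → t=0.652, apex=0.521, x_land=204.083, impact vy=-3.198
  bounce: vy ← 0.65·3.198 = 2.079
Arc 7: start y=0.000, vy=2.079 → t=0.424, apex=0.220, x_land=210.143, impact vy=-2.079
  bounce: vy ← 0.65·2.079 = 1.351

1 5.047 38.717 72.172
2 3.652 16.358 124.401
3 2.374 6.911 158.350
4 1.543 2.920 180.416
5 1.003 1.234 194.760
6 0.652 0.521 204.083
7 0.424 0.220 210.143
final: 210.143 1.351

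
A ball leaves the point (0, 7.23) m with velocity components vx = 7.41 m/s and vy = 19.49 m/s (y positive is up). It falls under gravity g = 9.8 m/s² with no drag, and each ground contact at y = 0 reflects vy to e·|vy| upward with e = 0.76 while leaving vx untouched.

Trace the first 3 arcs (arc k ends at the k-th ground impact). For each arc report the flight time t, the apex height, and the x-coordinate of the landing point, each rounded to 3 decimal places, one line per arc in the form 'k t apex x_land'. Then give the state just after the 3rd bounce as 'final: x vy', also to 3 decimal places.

Arc 1: start y=7.230, vy=19.490 → t=4.319, apex=26.611, x_land=32.005, impact vy=-22.838
  bounce: vy ← 0.76·22.838 = 17.357
Arc 2: start y=0.000, vy=17.357 → t=3.542, apex=15.370, x_land=58.253, impact vy=-17.357
  bounce: vy ← 0.76·17.357 = 13.191
Arc 3: start y=0.000, vy=13.191 → t=2.692, apex=8.878, x_land=78.201, impact vy=-13.191
  bounce: vy ← 0.76·13.191 = 10.025

1 4.319 26.611 32.005
2 3.542 15.370 58.253
3 2.692 8.878 78.201
final: 78.201 10.025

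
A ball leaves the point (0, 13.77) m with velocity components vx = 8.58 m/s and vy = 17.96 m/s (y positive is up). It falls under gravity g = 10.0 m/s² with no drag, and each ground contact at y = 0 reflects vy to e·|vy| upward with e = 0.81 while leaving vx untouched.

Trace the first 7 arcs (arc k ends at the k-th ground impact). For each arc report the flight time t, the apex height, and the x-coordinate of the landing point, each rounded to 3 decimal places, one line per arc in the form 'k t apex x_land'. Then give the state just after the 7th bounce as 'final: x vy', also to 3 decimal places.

Arc 1: start y=13.770, vy=17.960 → t=4.241, apex=29.898, x_land=36.391, impact vy=-24.453
  bounce: vy ← 0.81·24.453 = 19.807
Arc 2: start y=0.000, vy=19.807 → t=3.961, apex=19.616, x_land=70.380, impact vy=-19.807
  bounce: vy ← 0.81·19.807 = 16.044
Arc 3: start y=0.000, vy=16.044 → t=3.209, apex=12.870, x_land=97.911, impact vy=-16.044
  bounce: vy ← 0.81·16.044 = 12.995
Arc 4: start y=0.000, vy=12.995 → t=2.599, apex=8.444, x_land=120.211, impact vy=-12.995
  bounce: vy ← 0.81·12.995 = 10.526
Arc 5: start y=0.000, vy=10.526 → t=2.105, apex=5.540, x_land=138.274, impact vy=-10.526
  bounce: vy ← 0.81·10.526 = 8.526
Arc 6: start y=0.000, vy=8.526 → t=1.705, apex=3.635, x_land=152.905, impact vy=-8.526
  bounce: vy ← 0.81·8.526 = 6.906
Arc 7: start y=0.000, vy=6.906 → t=1.381, apex=2.385, x_land=164.757, impact vy=-6.906
  bounce: vy ← 0.81·6.906 = 5.594

1 4.241 29.898 36.391
2 3.961 19.616 70.380
3 3.209 12.870 97.911
4 2.599 8.444 120.211
5 2.105 5.540 138.274
6 1.705 3.635 152.905
7 1.381 2.385 164.757
final: 164.757 5.594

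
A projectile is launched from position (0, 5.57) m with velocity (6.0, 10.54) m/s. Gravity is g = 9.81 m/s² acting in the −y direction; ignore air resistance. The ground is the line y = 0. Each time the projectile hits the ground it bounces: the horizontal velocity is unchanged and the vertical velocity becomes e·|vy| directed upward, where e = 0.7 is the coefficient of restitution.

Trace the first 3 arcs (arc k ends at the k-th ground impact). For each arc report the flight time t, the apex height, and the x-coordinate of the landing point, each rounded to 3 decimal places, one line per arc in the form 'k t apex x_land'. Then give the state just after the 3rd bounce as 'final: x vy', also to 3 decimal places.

Arc 1: start y=5.570, vy=10.540 → t=2.588, apex=11.232, x_land=15.526, impact vy=-14.845
  bounce: vy ← 0.7·14.845 = 10.392
Arc 2: start y=0.000, vy=10.392 → t=2.119, apex=5.504, x_land=28.237, impact vy=-10.392
  bounce: vy ← 0.7·10.392 = 7.274
Arc 3: start y=0.000, vy=7.274 → t=1.483, apex=2.697, x_land=37.135, impact vy=-7.274
  bounce: vy ← 0.7·7.274 = 5.092

1 2.588 11.232 15.526
2 2.119 5.504 28.237
3 1.483 2.697 37.135
final: 37.135 5.092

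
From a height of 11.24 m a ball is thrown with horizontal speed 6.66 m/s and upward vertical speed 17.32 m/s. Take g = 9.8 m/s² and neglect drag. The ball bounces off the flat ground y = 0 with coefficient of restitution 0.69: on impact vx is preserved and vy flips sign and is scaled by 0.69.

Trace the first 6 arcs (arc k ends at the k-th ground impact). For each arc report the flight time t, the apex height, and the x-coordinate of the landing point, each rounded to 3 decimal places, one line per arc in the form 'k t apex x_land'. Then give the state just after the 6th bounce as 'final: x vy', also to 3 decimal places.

1 4.095 26.545 27.272
2 3.212 12.638 48.664
3 2.216 6.017 63.424
4 1.529 2.865 73.609
5 1.055 1.364 80.636
6 0.728 0.649 85.485
final: 85.485 2.462

Arc 1: start y=11.240, vy=17.320 → t=4.095, apex=26.545, x_land=27.272, impact vy=-22.810
  bounce: vy ← 0.69·22.810 = 15.739
Arc 2: start y=0.000, vy=15.739 → t=3.212, apex=12.638, x_land=48.664, impact vy=-15.739
  bounce: vy ← 0.69·15.739 = 10.860
Arc 3: start y=0.000, vy=10.860 → t=2.216, apex=6.017, x_land=63.424, impact vy=-10.860
  bounce: vy ← 0.69·10.860 = 7.493
Arc 4: start y=0.000, vy=7.493 → t=1.529, apex=2.865, x_land=73.609, impact vy=-7.493
  bounce: vy ← 0.69·7.493 = 5.170
Arc 5: start y=0.000, vy=5.170 → t=1.055, apex=1.364, x_land=80.636, impact vy=-5.170
  bounce: vy ← 0.69·5.170 = 3.568
Arc 6: start y=0.000, vy=3.568 → t=0.728, apex=0.649, x_land=85.485, impact vy=-3.568
  bounce: vy ← 0.69·3.568 = 2.462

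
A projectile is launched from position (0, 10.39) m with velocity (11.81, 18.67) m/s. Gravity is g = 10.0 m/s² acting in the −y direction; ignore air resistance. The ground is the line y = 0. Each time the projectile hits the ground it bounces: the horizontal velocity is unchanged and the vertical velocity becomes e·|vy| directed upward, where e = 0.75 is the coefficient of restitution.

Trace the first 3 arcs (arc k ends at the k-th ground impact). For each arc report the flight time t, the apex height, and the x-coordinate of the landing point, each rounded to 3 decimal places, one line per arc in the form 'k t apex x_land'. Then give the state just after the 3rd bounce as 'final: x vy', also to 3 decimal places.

1 4.226 27.818 49.906
2 3.538 15.648 91.691
3 2.654 8.802 123.030
final: 123.030 9.951

Arc 1: start y=10.390, vy=18.670 → t=4.226, apex=27.818, x_land=49.906, impact vy=-23.587
  bounce: vy ← 0.75·23.587 = 17.691
Arc 2: start y=0.000, vy=17.691 → t=3.538, apex=15.648, x_land=91.691, impact vy=-17.691
  bounce: vy ← 0.75·17.691 = 13.268
Arc 3: start y=0.000, vy=13.268 → t=2.654, apex=8.802, x_land=123.030, impact vy=-13.268
  bounce: vy ← 0.75·13.268 = 9.951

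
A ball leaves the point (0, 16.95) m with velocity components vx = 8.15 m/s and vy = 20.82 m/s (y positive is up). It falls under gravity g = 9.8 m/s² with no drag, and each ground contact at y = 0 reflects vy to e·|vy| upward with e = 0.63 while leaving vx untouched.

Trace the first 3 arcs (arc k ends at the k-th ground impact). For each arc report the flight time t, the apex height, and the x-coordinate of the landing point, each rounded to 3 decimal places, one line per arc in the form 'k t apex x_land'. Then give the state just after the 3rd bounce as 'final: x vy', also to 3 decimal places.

Arc 1: start y=16.950, vy=20.820 → t=4.948, apex=39.066, x_land=40.327, impact vy=-27.671
  bounce: vy ← 0.63·27.671 = 17.433
Arc 2: start y=0.000, vy=17.433 → t=3.558, apex=15.505, x_land=69.322, impact vy=-17.433
  bounce: vy ← 0.63·17.433 = 10.983
Arc 3: start y=0.000, vy=10.983 → t=2.241, apex=6.154, x_land=87.589, impact vy=-10.983
  bounce: vy ← 0.63·10.983 = 6.919

1 4.948 39.066 40.327
2 3.558 15.505 69.322
3 2.241 6.154 87.589
final: 87.589 6.919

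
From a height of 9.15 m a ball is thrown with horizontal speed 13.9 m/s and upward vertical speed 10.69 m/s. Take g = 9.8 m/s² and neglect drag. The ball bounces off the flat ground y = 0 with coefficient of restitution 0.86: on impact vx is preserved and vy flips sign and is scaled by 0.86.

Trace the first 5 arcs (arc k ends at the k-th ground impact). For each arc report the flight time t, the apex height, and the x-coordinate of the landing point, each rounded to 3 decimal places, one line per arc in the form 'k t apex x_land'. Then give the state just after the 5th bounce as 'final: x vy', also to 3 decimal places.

Arc 1: start y=9.150, vy=10.690 → t=2.839, apex=14.980, x_land=39.466, impact vy=-17.135
  bounce: vy ← 0.86·17.135 = 14.736
Arc 2: start y=0.000, vy=14.736 → t=3.007, apex=11.080, x_land=81.269, impact vy=-14.736
  bounce: vy ← 0.86·14.736 = 12.673
Arc 3: start y=0.000, vy=12.673 → t=2.586, apex=8.194, x_land=117.220, impact vy=-12.673
  bounce: vy ← 0.86·12.673 = 10.899
Arc 4: start y=0.000, vy=10.899 → t=2.224, apex=6.061, x_land=148.137, impact vy=-10.899
  bounce: vy ← 0.86·10.899 = 9.373
Arc 5: start y=0.000, vy=9.373 → t=1.913, apex=4.482, x_land=174.726, impact vy=-9.373
  bounce: vy ← 0.86·9.373 = 8.061

1 2.839 14.980 39.466
2 3.007 11.080 81.269
3 2.586 8.194 117.220
4 2.224 6.061 148.137
5 1.913 4.482 174.726
final: 174.726 8.061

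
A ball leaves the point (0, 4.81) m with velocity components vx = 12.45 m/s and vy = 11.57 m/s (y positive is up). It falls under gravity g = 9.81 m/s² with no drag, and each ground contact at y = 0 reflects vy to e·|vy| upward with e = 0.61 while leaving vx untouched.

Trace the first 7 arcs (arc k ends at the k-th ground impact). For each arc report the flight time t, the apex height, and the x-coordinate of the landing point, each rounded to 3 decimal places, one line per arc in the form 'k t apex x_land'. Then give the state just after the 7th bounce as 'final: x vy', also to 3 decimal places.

Arc 1: start y=4.810, vy=11.570 → t=2.719, apex=11.633, x_land=33.857, impact vy=-15.108
  bounce: vy ← 0.61·15.108 = 9.216
Arc 2: start y=0.000, vy=9.216 → t=1.879, apex=4.329, x_land=57.248, impact vy=-9.216
  bounce: vy ← 0.61·9.216 = 5.622
Arc 3: start y=0.000, vy=5.622 → t=1.146, apex=1.611, x_land=71.517, impact vy=-5.622
  bounce: vy ← 0.61·5.622 = 3.429
Arc 4: start y=0.000, vy=3.429 → t=0.699, apex=0.599, x_land=80.221, impact vy=-3.429
  bounce: vy ← 0.61·3.429 = 2.092
Arc 5: start y=0.000, vy=2.092 → t=0.426, apex=0.223, x_land=85.530, impact vy=-2.092
  bounce: vy ← 0.61·2.092 = 1.276
Arc 6: start y=0.000, vy=1.276 → t=0.260, apex=0.083, x_land=88.769, impact vy=-1.276
  bounce: vy ← 0.61·1.276 = 0.778
Arc 7: start y=0.000, vy=0.778 → t=0.159, apex=0.031, x_land=90.744, impact vy=-0.778
  bounce: vy ← 0.61·0.778 = 0.475

1 2.719 11.633 33.857
2 1.879 4.329 57.248
3 1.146 1.611 71.517
4 0.699 0.599 80.221
5 0.426 0.223 85.530
6 0.260 0.083 88.769
7 0.159 0.031 90.744
final: 90.744 0.475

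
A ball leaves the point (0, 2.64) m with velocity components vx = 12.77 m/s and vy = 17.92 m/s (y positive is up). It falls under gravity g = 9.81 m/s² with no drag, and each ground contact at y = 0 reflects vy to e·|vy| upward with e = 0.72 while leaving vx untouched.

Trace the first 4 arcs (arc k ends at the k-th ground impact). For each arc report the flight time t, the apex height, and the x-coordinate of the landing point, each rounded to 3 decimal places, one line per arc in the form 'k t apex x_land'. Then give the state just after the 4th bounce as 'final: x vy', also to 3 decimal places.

1 3.795 19.007 48.465
2 2.835 9.853 84.664
3 2.041 5.108 110.727
4 1.469 2.648 129.492
final: 129.492 5.190

Arc 1: start y=2.640, vy=17.920 → t=3.795, apex=19.007, x_land=48.465, impact vy=-19.311
  bounce: vy ← 0.72·19.311 = 13.904
Arc 2: start y=0.000, vy=13.904 → t=2.835, apex=9.853, x_land=84.664, impact vy=-13.904
  bounce: vy ← 0.72·13.904 = 10.011
Arc 3: start y=0.000, vy=10.011 → t=2.041, apex=5.108, x_land=110.727, impact vy=-10.011
  bounce: vy ← 0.72·10.011 = 7.208
Arc 4: start y=0.000, vy=7.208 → t=1.469, apex=2.648, x_land=129.492, impact vy=-7.208
  bounce: vy ← 0.72·7.208 = 5.190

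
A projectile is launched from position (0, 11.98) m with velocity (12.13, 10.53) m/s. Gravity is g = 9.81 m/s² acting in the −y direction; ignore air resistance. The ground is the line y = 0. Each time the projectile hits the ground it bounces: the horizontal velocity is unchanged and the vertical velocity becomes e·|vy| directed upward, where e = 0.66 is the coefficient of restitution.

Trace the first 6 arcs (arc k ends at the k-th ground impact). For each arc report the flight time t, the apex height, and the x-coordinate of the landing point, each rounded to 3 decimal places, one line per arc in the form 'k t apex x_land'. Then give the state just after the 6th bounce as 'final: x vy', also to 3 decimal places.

Arc 1: start y=11.980, vy=10.530 → t=2.969, apex=17.631, x_land=36.018, impact vy=-18.599
  bounce: vy ← 0.66·18.599 = 12.275
Arc 2: start y=0.000, vy=12.275 → t=2.503, apex=7.680, x_land=66.375, impact vy=-12.275
  bounce: vy ← 0.66·12.275 = 8.102
Arc 3: start y=0.000, vy=8.102 → t=1.652, apex=3.346, x_land=86.411, impact vy=-8.102
  bounce: vy ← 0.66·8.102 = 5.347
Arc 4: start y=0.000, vy=5.347 → t=1.090, apex=1.457, x_land=99.634, impact vy=-5.347
  bounce: vy ← 0.66·5.347 = 3.529
Arc 5: start y=0.000, vy=3.529 → t=0.719, apex=0.635, x_land=108.362, impact vy=-3.529
  bounce: vy ← 0.66·3.529 = 2.329
Arc 6: start y=0.000, vy=2.329 → t=0.475, apex=0.277, x_land=114.122, impact vy=-2.329
  bounce: vy ← 0.66·2.329 = 1.537

1 2.969 17.631 36.018
2 2.503 7.680 66.375
3 1.652 3.346 86.411
4 1.090 1.457 99.634
5 0.719 0.635 108.362
6 0.475 0.277 114.122
final: 114.122 1.537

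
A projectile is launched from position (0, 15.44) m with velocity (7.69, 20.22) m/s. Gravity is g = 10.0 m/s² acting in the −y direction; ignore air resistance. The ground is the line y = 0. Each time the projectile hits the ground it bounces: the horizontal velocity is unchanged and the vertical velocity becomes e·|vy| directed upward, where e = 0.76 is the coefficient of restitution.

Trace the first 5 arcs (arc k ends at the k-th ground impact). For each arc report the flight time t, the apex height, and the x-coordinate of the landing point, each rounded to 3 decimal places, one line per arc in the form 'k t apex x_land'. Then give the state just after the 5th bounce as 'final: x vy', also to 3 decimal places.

1 4.701 35.882 36.150
2 4.072 20.726 67.463
3 3.095 11.971 91.261
4 2.352 6.915 109.347
5 1.787 3.994 123.093
final: 123.093 6.792

Arc 1: start y=15.440, vy=20.220 → t=4.701, apex=35.882, x_land=36.150, impact vy=-26.789
  bounce: vy ← 0.76·26.789 = 20.360
Arc 2: start y=0.000, vy=20.360 → t=4.072, apex=20.726, x_land=67.463, impact vy=-20.360
  bounce: vy ← 0.76·20.360 = 15.473
Arc 3: start y=0.000, vy=15.473 → t=3.095, apex=11.971, x_land=91.261, impact vy=-15.473
  bounce: vy ← 0.76·15.473 = 11.760
Arc 4: start y=0.000, vy=11.760 → t=2.352, apex=6.915, x_land=109.347, impact vy=-11.760
  bounce: vy ← 0.76·11.760 = 8.937
Arc 5: start y=0.000, vy=8.937 → t=1.787, apex=3.994, x_land=123.093, impact vy=-8.937
  bounce: vy ← 0.76·8.937 = 6.792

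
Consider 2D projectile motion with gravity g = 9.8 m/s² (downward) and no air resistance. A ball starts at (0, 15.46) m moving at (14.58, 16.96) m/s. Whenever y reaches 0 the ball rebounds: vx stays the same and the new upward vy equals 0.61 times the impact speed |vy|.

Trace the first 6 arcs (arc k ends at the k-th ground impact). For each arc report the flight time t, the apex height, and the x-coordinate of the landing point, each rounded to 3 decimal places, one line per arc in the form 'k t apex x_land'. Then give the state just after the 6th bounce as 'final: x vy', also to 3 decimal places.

Arc 1: start y=15.460, vy=16.960 → t=4.211, apex=30.136, x_land=61.390, impact vy=-24.303
  bounce: vy ← 0.61·24.303 = 14.825
Arc 2: start y=0.000, vy=14.825 → t=3.026, apex=11.213, x_land=105.502, impact vy=-14.825
  bounce: vy ← 0.61·14.825 = 9.043
Arc 3: start y=0.000, vy=9.043 → t=1.846, apex=4.173, x_land=132.411, impact vy=-9.043
  bounce: vy ← 0.61·9.043 = 5.516
Arc 4: start y=0.000, vy=5.516 → t=1.126, apex=1.553, x_land=148.825, impact vy=-5.516
  bounce: vy ← 0.61·5.516 = 3.365
Arc 5: start y=0.000, vy=3.365 → t=0.687, apex=0.578, x_land=158.837, impact vy=-3.365
  bounce: vy ← 0.61·3.365 = 2.053
Arc 6: start y=0.000, vy=2.053 → t=0.419, apex=0.215, x_land=164.945, impact vy=-2.053
  bounce: vy ← 0.61·2.053 = 1.252

1 4.211 30.136 61.390
2 3.026 11.213 105.502
3 1.846 4.173 132.411
4 1.126 1.553 148.825
5 0.687 0.578 158.837
6 0.419 0.215 164.945
final: 164.945 1.252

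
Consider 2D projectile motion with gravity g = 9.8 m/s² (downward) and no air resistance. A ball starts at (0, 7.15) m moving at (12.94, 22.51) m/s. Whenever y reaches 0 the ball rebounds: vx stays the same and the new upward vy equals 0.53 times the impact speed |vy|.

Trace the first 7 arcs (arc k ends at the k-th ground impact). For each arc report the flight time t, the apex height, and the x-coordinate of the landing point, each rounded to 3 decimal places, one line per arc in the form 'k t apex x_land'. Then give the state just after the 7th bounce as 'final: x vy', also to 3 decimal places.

Arc 1: start y=7.150, vy=22.510 → t=4.892, apex=33.002, x_land=63.304, impact vy=-25.433
  bounce: vy ← 0.53·25.433 = 13.480
Arc 2: start y=0.000, vy=13.480 → t=2.751, apex=9.270, x_land=98.901, impact vy=-13.480
  bounce: vy ← 0.53·13.480 = 7.144
Arc 3: start y=0.000, vy=7.144 → t=1.458, apex=2.604, x_land=117.768, impact vy=-7.144
  bounce: vy ← 0.53·7.144 = 3.786
Arc 4: start y=0.000, vy=3.786 → t=0.773, apex=0.731, x_land=127.767, impact vy=-3.786
  bounce: vy ← 0.53·3.786 = 2.007
Arc 5: start y=0.000, vy=2.007 → t=0.410, apex=0.205, x_land=133.066, impact vy=-2.007
  bounce: vy ← 0.53·2.007 = 1.064
Arc 6: start y=0.000, vy=1.064 → t=0.217, apex=0.058, x_land=135.875, impact vy=-1.064
  bounce: vy ← 0.53·1.064 = 0.564
Arc 7: start y=0.000, vy=0.564 → t=0.115, apex=0.016, x_land=137.364, impact vy=-0.564
  bounce: vy ← 0.53·0.564 = 0.299

1 4.892 33.002 63.304
2 2.751 9.270 98.901
3 1.458 2.604 117.768
4 0.773 0.731 127.767
5 0.410 0.205 133.066
6 0.217 0.058 135.875
7 0.115 0.016 137.364
final: 137.364 0.299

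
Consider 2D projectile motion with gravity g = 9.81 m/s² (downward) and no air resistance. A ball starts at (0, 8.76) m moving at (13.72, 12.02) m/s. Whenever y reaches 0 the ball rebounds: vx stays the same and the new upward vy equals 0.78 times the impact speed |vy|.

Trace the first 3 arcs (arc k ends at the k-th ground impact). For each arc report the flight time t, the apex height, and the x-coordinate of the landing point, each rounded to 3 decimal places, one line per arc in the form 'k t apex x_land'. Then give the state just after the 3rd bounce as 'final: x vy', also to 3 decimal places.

Arc 1: start y=8.760, vy=12.020 → t=3.038, apex=16.124, x_land=41.686, impact vy=-17.786
  bounce: vy ← 0.78·17.786 = 13.873
Arc 2: start y=0.000, vy=13.873 → t=2.828, apex=9.810, x_land=80.492, impact vy=-13.873
  bounce: vy ← 0.78·13.873 = 10.821
Arc 3: start y=0.000, vy=10.821 → t=2.206, apex=5.968, x_land=110.760, impact vy=-10.821
  bounce: vy ← 0.78·10.821 = 8.441

1 3.038 16.124 41.686
2 2.828 9.810 80.492
3 2.206 5.968 110.760
final: 110.760 8.441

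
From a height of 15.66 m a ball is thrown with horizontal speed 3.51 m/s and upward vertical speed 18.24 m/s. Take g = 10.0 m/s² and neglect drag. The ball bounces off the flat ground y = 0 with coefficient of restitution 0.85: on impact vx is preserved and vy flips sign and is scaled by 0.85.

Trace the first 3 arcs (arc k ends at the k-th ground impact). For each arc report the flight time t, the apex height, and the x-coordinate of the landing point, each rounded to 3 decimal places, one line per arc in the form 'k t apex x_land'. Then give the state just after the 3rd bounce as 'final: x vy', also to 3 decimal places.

Arc 1: start y=15.660, vy=18.240 → t=4.365, apex=32.295, x_land=15.323, impact vy=-25.415
  bounce: vy ← 0.85·25.415 = 21.602
Arc 2: start y=0.000, vy=21.602 → t=4.320, apex=23.333, x_land=30.488, impact vy=-21.602
  bounce: vy ← 0.85·21.602 = 18.362
Arc 3: start y=0.000, vy=18.362 → t=3.672, apex=16.858, x_land=43.378, impact vy=-18.362
  bounce: vy ← 0.85·18.362 = 15.608

1 4.365 32.295 15.323
2 4.320 23.333 30.488
3 3.672 16.858 43.378
final: 43.378 15.608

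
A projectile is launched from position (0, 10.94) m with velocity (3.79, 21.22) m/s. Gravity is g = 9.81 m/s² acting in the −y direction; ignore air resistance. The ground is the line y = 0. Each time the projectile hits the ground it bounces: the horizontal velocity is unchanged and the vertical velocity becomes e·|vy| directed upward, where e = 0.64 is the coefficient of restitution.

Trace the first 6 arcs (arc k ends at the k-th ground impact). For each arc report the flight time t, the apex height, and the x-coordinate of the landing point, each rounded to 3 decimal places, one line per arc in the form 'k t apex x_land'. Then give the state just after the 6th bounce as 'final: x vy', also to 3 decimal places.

Arc 1: start y=10.940, vy=21.220 → t=4.792, apex=33.890, x_land=18.160, impact vy=-25.786
  bounce: vy ← 0.64·25.786 = 16.503
Arc 2: start y=0.000, vy=16.503 → t=3.365, apex=13.882, x_land=30.912, impact vy=-16.503
  bounce: vy ← 0.64·16.503 = 10.562
Arc 3: start y=0.000, vy=10.562 → t=2.153, apex=5.686, x_land=39.073, impact vy=-10.562
  bounce: vy ← 0.64·10.562 = 6.760
Arc 4: start y=0.000, vy=6.760 → t=1.378, apex=2.329, x_land=44.296, impact vy=-6.760
  bounce: vy ← 0.64·6.760 = 4.326
Arc 5: start y=0.000, vy=4.326 → t=0.882, apex=0.954, x_land=47.639, impact vy=-4.326
  bounce: vy ← 0.64·4.326 = 2.769
Arc 6: start y=0.000, vy=2.769 → t=0.564, apex=0.391, x_land=49.778, impact vy=-2.769
  bounce: vy ← 0.64·2.769 = 1.772

1 4.792 33.890 18.160
2 3.365 13.882 30.912
3 2.153 5.686 39.073
4 1.378 2.329 44.296
5 0.882 0.954 47.639
6 0.564 0.391 49.778
final: 49.778 1.772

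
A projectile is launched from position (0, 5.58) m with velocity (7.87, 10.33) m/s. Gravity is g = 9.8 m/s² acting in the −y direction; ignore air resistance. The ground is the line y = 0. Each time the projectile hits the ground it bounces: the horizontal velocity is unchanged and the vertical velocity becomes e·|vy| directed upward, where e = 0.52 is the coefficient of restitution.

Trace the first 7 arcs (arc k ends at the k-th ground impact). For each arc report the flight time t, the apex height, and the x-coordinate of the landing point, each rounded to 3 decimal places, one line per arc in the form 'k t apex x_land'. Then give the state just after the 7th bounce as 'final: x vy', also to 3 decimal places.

Arc 1: start y=5.580, vy=10.330 → t=2.554, apex=11.024, x_land=20.100, impact vy=-14.700
  bounce: vy ← 0.52·14.700 = 7.644
Arc 2: start y=0.000, vy=7.644 → t=1.560, apex=2.981, x_land=32.377, impact vy=-7.644
  bounce: vy ← 0.52·7.644 = 3.975
Arc 3: start y=0.000, vy=3.975 → t=0.811, apex=0.806, x_land=38.761, impact vy=-3.975
  bounce: vy ← 0.52·3.975 = 2.067
Arc 4: start y=0.000, vy=2.067 → t=0.422, apex=0.218, x_land=42.081, impact vy=-2.067
  bounce: vy ← 0.52·2.067 = 1.075
Arc 5: start y=0.000, vy=1.075 → t=0.219, apex=0.059, x_land=43.807, impact vy=-1.075
  bounce: vy ← 0.52·1.075 = 0.559
Arc 6: start y=0.000, vy=0.559 → t=0.114, apex=0.016, x_land=44.705, impact vy=-0.559
  bounce: vy ← 0.52·0.559 = 0.291
Arc 7: start y=0.000, vy=0.291 → t=0.059, apex=0.004, x_land=45.171, impact vy=-0.291
  bounce: vy ← 0.52·0.291 = 0.151

1 2.554 11.024 20.100
2 1.560 2.981 32.377
3 0.811 0.806 38.761
4 0.422 0.218 42.081
5 0.219 0.059 43.807
6 0.114 0.016 44.705
7 0.059 0.004 45.171
final: 45.171 0.151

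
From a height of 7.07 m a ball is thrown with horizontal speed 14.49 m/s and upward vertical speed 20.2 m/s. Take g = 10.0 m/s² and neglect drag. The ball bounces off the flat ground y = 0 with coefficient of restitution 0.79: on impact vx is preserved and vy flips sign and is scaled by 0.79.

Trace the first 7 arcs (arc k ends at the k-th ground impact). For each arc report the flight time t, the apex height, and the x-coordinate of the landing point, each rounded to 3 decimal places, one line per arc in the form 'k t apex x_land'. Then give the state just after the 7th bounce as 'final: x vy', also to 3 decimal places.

1 4.364 27.472 63.235
2 3.704 17.145 116.899
3 2.926 10.700 159.294
4 2.311 6.678 192.786
5 1.826 4.168 219.244
6 1.443 2.601 240.146
7 1.140 1.623 256.659
final: 256.659 4.501

Arc 1: start y=7.070, vy=20.200 → t=4.364, apex=27.472, x_land=63.235, impact vy=-23.440
  bounce: vy ← 0.79·23.440 = 18.518
Arc 2: start y=0.000, vy=18.518 → t=3.704, apex=17.145, x_land=116.899, impact vy=-18.518
  bounce: vy ← 0.79·18.518 = 14.629
Arc 3: start y=0.000, vy=14.629 → t=2.926, apex=10.700, x_land=159.294, impact vy=-14.629
  bounce: vy ← 0.79·14.629 = 11.557
Arc 4: start y=0.000, vy=11.557 → t=2.311, apex=6.678, x_land=192.786, impact vy=-11.557
  bounce: vy ← 0.79·11.557 = 9.130
Arc 5: start y=0.000, vy=9.130 → t=1.826, apex=4.168, x_land=219.244, impact vy=-9.130
  bounce: vy ← 0.79·9.130 = 7.213
Arc 6: start y=0.000, vy=7.213 → t=1.443, apex=2.601, x_land=240.146, impact vy=-7.213
  bounce: vy ← 0.79·7.213 = 5.698
Arc 7: start y=0.000, vy=5.698 → t=1.140, apex=1.623, x_land=256.659, impact vy=-5.698
  bounce: vy ← 0.79·5.698 = 4.501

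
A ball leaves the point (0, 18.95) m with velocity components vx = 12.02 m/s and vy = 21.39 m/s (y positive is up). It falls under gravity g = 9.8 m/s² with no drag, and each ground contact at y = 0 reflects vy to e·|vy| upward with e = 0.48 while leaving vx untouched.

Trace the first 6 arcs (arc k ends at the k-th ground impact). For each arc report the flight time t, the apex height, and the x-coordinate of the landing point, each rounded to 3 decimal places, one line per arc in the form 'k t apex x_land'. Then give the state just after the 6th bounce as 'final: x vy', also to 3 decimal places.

1 5.121 42.293 61.549
2 2.820 9.744 95.450
3 1.354 2.245 111.723
4 0.650 0.517 119.534
5 0.312 0.119 123.283
6 0.150 0.027 125.083
final: 125.083 0.352

Arc 1: start y=18.950, vy=21.390 → t=5.121, apex=42.293, x_land=61.549, impact vy=-28.792
  bounce: vy ← 0.48·28.792 = 13.820
Arc 2: start y=0.000, vy=13.820 → t=2.820, apex=9.744, x_land=95.450, impact vy=-13.820
  bounce: vy ← 0.48·13.820 = 6.634
Arc 3: start y=0.000, vy=6.634 → t=1.354, apex=2.245, x_land=111.723, impact vy=-6.634
  bounce: vy ← 0.48·6.634 = 3.184
Arc 4: start y=0.000, vy=3.184 → t=0.650, apex=0.517, x_land=119.534, impact vy=-3.184
  bounce: vy ← 0.48·3.184 = 1.528
Arc 5: start y=0.000, vy=1.528 → t=0.312, apex=0.119, x_land=123.283, impact vy=-1.528
  bounce: vy ← 0.48·1.528 = 0.734
Arc 6: start y=0.000, vy=0.734 → t=0.150, apex=0.027, x_land=125.083, impact vy=-0.734
  bounce: vy ← 0.48·0.734 = 0.352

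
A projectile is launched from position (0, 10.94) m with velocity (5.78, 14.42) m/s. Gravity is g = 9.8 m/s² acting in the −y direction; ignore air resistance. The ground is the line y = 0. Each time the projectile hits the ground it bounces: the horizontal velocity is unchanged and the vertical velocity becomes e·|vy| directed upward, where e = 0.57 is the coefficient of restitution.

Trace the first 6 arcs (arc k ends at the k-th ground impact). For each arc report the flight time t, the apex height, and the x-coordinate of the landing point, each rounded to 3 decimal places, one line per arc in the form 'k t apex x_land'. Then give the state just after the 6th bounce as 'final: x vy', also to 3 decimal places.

1 3.569 21.549 20.626
2 2.391 7.001 34.444
3 1.363 2.275 42.320
4 0.777 0.739 46.810
5 0.443 0.240 49.369
6 0.252 0.078 50.828
final: 50.828 0.705

Arc 1: start y=10.940, vy=14.420 → t=3.569, apex=21.549, x_land=20.626, impact vy=-20.551
  bounce: vy ← 0.57·20.551 = 11.714
Arc 2: start y=0.000, vy=11.714 → t=2.391, apex=7.001, x_land=34.444, impact vy=-11.714
  bounce: vy ← 0.57·11.714 = 6.677
Arc 3: start y=0.000, vy=6.677 → t=1.363, apex=2.275, x_land=42.320, impact vy=-6.677
  bounce: vy ← 0.57·6.677 = 3.806
Arc 4: start y=0.000, vy=3.806 → t=0.777, apex=0.739, x_land=46.810, impact vy=-3.806
  bounce: vy ← 0.57·3.806 = 2.169
Arc 5: start y=0.000, vy=2.169 → t=0.443, apex=0.240, x_land=49.369, impact vy=-2.169
  bounce: vy ← 0.57·2.169 = 1.237
Arc 6: start y=0.000, vy=1.237 → t=0.252, apex=0.078, x_land=50.828, impact vy=-1.237
  bounce: vy ← 0.57·1.237 = 0.705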